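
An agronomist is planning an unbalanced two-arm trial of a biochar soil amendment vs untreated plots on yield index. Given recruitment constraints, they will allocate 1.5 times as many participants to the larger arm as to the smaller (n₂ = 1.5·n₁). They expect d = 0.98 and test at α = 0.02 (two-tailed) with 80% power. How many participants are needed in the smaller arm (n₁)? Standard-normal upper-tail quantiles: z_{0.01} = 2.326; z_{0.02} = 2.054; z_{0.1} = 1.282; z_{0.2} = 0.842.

n₁ = 18

With allocation ratio k = n₂/n₁ = 1.5, Var(x̄₁−x̄₂) = σ²(1/n₁ + 1/(k·n₁)) = σ²·(k+1)/(k·n₁).
So n₁ = (1 + 1/k)·((z_{α/2} + z_β)/d)² = 1.667 × (3.168/0.98)².
n₁ = 1.667 × 10.45 = 17.4.
Round up: n₁ = 18, giving n₂ = 1.5 × 18 = 27.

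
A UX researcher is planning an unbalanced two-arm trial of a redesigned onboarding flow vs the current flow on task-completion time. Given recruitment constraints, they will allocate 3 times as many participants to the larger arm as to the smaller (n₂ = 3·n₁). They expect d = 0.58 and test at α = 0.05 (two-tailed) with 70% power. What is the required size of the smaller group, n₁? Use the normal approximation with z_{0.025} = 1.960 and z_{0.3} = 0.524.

With allocation ratio k = n₂/n₁ = 3, Var(x̄₁−x̄₂) = σ²(1/n₁ + 1/(k·n₁)) = σ²·(k+1)/(k·n₁).
So n₁ = (1 + 1/k)·((z_{α/2} + z_β)/d)² = 1.333 × (2.484/0.58)².
n₁ = 1.333 × 18.34 = 24.5.
Round up: n₁ = 25, giving n₂ = 3 × 25 = 75.

n₁ = 25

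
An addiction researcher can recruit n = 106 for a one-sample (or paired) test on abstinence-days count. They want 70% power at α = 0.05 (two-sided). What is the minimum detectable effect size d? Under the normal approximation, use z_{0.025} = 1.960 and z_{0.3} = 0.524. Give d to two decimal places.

d_min ≈ 0.24

For a single sample (or paired design) of n = 106: d_min = (z_{α/2} + z_β)/√n.
z-sum = 1.960 + 0.524 = 2.484.
d_min = 2.484 / √106 = 2.484 / 10.296 = 0.241.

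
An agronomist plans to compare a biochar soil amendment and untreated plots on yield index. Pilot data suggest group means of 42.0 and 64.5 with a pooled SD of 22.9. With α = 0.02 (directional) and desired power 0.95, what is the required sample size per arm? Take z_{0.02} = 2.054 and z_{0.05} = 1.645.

Cohen's d = |M₁ − M₂| / SD_pooled = |42.0 − 64.5| / 22.9 = 22.5 / 22.9 = 0.983.
For two independent groups with equal n: n = 2·((z_{α} + z_β) / d)².
z_{α} + z_β = 2.054 + 1.645 = 3.699.
n = 2 × (3.699 / 0.983)² = 2 × 3.763² = 2 × 14.16 = 28.3.
Round up to the next whole participant.

n = 29 per group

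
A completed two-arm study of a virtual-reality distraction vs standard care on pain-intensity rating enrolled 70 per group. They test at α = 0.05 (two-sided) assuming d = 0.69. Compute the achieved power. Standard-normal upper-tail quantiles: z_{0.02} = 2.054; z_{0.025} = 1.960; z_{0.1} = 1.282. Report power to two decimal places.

power ≈ 0.98

For two equal groups, power = Φ(d·√(n/2) − z_{α/2}).
d·√(n/2) = 0.69 × √(70/2) = 0.69 × 5.916 = 4.082.
z_β = 4.082 − 1.960 = 2.122.
Power = Φ(2.122) = 0.983.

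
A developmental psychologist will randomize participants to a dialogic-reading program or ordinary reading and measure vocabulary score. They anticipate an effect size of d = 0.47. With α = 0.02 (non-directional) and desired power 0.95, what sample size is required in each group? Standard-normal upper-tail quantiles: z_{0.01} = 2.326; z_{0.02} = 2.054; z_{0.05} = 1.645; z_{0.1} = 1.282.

For two independent groups with equal n: n = 2·((z_{α/2} + z_β) / d)².
z_{α/2} + z_β = 2.326 + 1.645 = 3.971.
n = 2 × (3.971 / 0.47)² = 2 × 8.449² = 2 × 71.38 = 142.8.
Round up to the next whole participant.

n = 143 per group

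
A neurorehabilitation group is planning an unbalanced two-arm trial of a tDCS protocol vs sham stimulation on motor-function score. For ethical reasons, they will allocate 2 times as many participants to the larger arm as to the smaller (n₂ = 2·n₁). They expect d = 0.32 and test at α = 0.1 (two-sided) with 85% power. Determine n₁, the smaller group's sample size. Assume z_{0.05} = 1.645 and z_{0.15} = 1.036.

With allocation ratio k = n₂/n₁ = 2, Var(x̄₁−x̄₂) = σ²(1/n₁ + 1/(k·n₁)) = σ²·(k+1)/(k·n₁).
So n₁ = (1 + 1/k)·((z_{α/2} + z_β)/d)² = 1.500 × (2.681/0.32)².
n₁ = 1.500 × 70.19 = 105.3.
Round up: n₁ = 106, giving n₂ = 2 × 106 = 212.

n₁ = 106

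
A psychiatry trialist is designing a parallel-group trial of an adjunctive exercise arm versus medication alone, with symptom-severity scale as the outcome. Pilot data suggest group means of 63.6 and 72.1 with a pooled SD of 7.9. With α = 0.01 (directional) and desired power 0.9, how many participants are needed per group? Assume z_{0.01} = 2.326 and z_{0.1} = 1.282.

n = 23 per group

Cohen's d = |M₁ − M₂| / SD_pooled = |63.6 − 72.1| / 7.9 = 8.5 / 7.9 = 1.076.
For two independent groups with equal n: n = 2·((z_{α} + z_β) / d)².
z_{α} + z_β = 2.326 + 1.282 = 3.608.
n = 2 × (3.608 / 1.076)² = 2 × 3.353² = 2 × 11.24 = 22.5.
Round up to the next whole participant.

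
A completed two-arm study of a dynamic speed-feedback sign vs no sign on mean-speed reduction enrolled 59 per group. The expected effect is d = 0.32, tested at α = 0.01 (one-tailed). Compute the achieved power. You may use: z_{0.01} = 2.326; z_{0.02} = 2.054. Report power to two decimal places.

power ≈ 0.28

For two equal groups, power = Φ(d·√(n/2) − z_{α}).
d·√(n/2) = 0.32 × √(59/2) = 0.32 × 5.431 = 1.738.
z_β = 1.738 − 2.326 = -0.588.
Power = Φ(-0.588) = 0.278.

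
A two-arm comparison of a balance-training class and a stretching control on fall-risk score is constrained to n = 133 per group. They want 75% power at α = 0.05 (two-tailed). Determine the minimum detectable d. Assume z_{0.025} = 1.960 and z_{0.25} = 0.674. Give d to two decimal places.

For two independent groups of n = 133 each: d_min = (z_{α/2} + z_β)·√(2/n).
z-sum = 1.960 + 0.674 = 2.634.
d_min = 2.634 × √(2/133) = 2.634 × 0.1226 = 0.323.

d_min ≈ 0.32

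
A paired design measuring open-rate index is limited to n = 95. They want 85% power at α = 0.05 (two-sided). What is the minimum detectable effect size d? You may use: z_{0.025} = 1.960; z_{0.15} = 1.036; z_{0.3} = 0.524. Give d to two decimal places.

d_min ≈ 0.31

For a single sample (or paired design) of n = 95: d_min = (z_{α/2} + z_β)/√n.
z-sum = 1.960 + 1.036 = 2.996.
d_min = 2.996 / √95 = 2.996 / 9.747 = 0.307.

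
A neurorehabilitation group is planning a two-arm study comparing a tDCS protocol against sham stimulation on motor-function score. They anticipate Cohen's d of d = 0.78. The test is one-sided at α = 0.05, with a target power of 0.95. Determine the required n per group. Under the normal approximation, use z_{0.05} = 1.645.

For two independent groups with equal n: n = 2·((z_{α} + z_β) / d)².
z_{α} + z_β = 1.645 + 1.645 = 3.290.
n = 2 × (3.290 / 0.78)² = 2 × 4.218² = 2 × 17.79 = 35.6.
Round up to the next whole participant.

n = 36 per group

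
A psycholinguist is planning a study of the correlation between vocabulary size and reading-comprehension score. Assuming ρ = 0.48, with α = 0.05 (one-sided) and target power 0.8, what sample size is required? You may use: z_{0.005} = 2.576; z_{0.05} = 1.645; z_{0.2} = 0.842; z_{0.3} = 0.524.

n = 26

Fisher's z: C = ½·ln((1+r)/(1−r)) = ½·ln(2.8462) = 0.5230.
n = ((z_{α} + z_β)/C)² + 3.
(1.645 + 0.842) / 0.5230 = 2.487 / 0.5230 = 4.755.
n = 4.755² + 3 = 22.61 + 3 = 25.6.
Round up.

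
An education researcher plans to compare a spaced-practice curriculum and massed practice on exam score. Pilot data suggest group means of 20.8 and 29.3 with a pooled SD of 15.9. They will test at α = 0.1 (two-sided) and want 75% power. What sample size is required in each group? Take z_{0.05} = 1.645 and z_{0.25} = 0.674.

Cohen's d = |M₁ − M₂| / SD_pooled = |20.8 − 29.3| / 15.9 = 8.5 / 15.9 = 0.535.
For two independent groups with equal n: n = 2·((z_{α/2} + z_β) / d)².
z_{α/2} + z_β = 1.645 + 0.674 = 2.319.
n = 2 × (2.319 / 0.535)² = 2 × 4.335² = 2 × 18.79 = 37.6.
Round up to the next whole participant.

n = 38 per group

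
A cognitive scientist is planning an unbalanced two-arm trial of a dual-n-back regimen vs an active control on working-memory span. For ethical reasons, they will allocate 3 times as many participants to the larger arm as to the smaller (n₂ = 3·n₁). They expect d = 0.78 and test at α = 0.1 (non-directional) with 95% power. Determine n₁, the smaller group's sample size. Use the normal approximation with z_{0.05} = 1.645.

n₁ = 24

With allocation ratio k = n₂/n₁ = 3, Var(x̄₁−x̄₂) = σ²(1/n₁ + 1/(k·n₁)) = σ²·(k+1)/(k·n₁).
So n₁ = (1 + 1/k)·((z_{α/2} + z_β)/d)² = 1.333 × (3.290/0.78)².
n₁ = 1.333 × 17.79 = 23.7.
Round up: n₁ = 24, giving n₂ = 3 × 24 = 72.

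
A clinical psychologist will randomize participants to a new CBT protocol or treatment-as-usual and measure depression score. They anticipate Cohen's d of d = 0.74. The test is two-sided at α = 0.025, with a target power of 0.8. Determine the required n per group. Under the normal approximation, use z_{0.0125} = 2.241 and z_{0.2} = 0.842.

For two independent groups with equal n: n = 2·((z_{α/2} + z_β) / d)².
z_{α/2} + z_β = 2.241 + 0.842 = 3.083.
n = 2 × (3.083 / 0.74)² = 2 × 4.166² = 2 × 17.36 = 34.7.
Round up to the next whole participant.

n = 35 per group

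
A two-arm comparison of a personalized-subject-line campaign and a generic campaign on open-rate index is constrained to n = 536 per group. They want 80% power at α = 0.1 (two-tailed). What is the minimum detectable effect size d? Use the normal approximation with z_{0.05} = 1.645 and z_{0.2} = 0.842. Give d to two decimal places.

d_min ≈ 0.15

For two independent groups of n = 536 each: d_min = (z_{α/2} + z_β)·√(2/n).
z-sum = 1.645 + 0.842 = 2.487.
d_min = 2.487 × √(2/536) = 2.487 × 0.0611 = 0.152.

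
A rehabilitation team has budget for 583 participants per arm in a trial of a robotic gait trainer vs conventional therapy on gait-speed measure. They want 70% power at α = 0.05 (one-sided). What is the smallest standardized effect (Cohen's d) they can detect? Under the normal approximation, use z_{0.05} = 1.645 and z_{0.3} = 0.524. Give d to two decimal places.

d_min ≈ 0.13

For two independent groups of n = 583 each: d_min = (z_{α} + z_β)·√(2/n).
z-sum = 1.645 + 0.524 = 2.169.
d_min = 2.169 × √(2/583) = 2.169 × 0.0586 = 0.127.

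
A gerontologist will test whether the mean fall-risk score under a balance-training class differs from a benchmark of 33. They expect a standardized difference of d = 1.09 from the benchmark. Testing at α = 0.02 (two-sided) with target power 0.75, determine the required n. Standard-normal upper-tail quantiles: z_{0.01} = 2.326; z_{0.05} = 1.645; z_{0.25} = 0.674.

For a one-sample test: n = ((z_{α/2} + z_β) / d)².
z_{α/2} + z_β = 2.326 + 0.674 = 3.000.
n = (3.000 / 1.09)² = 2.752² = 7.58.
Round up.

n = 8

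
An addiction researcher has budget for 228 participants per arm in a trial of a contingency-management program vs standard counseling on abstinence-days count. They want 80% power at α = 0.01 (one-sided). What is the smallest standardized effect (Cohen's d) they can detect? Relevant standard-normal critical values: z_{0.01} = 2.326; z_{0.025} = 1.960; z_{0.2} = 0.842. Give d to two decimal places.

d_min ≈ 0.30

For two independent groups of n = 228 each: d_min = (z_{α} + z_β)·√(2/n).
z-sum = 2.326 + 0.842 = 3.168.
d_min = 3.168 × √(2/228) = 3.168 × 0.0937 = 0.297.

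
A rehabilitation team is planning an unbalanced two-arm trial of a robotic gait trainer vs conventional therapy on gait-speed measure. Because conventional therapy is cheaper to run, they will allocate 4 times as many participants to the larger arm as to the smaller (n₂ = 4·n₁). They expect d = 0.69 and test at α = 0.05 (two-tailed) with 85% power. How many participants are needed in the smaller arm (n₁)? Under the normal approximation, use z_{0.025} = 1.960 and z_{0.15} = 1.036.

With allocation ratio k = n₂/n₁ = 4, Var(x̄₁−x̄₂) = σ²(1/n₁ + 1/(k·n₁)) = σ²·(k+1)/(k·n₁).
So n₁ = (1 + 1/k)·((z_{α/2} + z_β)/d)² = 1.250 × (2.996/0.69)².
n₁ = 1.250 × 18.85 = 23.6.
Round up: n₁ = 24, giving n₂ = 4 × 24 = 96.

n₁ = 24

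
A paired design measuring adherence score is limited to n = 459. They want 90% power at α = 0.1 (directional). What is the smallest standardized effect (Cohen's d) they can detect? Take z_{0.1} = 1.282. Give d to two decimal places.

For a single sample (or paired design) of n = 459: d_min = (z_{α} + z_β)/√n.
z-sum = 1.282 + 1.282 = 2.564.
d_min = 2.564 / √459 = 2.564 / 21.424 = 0.120.

d_min ≈ 0.12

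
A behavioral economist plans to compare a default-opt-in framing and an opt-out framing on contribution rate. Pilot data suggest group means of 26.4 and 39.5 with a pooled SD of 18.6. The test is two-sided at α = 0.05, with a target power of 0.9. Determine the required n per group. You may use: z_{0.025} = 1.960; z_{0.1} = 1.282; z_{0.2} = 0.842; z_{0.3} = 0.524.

n = 43 per group

Cohen's d = |M₁ − M₂| / SD_pooled = |26.4 − 39.5| / 18.6 = 13.1 / 18.6 = 0.704.
For two independent groups with equal n: n = 2·((z_{α/2} + z_β) / d)².
z_{α/2} + z_β = 1.960 + 1.282 = 3.242.
n = 2 × (3.242 / 0.704)² = 2 × 4.605² = 2 × 21.21 = 42.4.
Round up to the next whole participant.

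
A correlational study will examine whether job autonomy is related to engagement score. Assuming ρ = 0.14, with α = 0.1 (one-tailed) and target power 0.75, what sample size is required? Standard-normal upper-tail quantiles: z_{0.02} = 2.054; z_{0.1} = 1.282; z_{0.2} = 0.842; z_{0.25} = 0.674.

n = 196

Fisher's z: C = ½·ln((1+r)/(1−r)) = ½·ln(1.3256) = 0.1409.
n = ((z_{α} + z_β)/C)² + 3.
(1.282 + 0.674) / 0.1409 = 1.956 / 0.1409 = 13.882.
n = 13.882² + 3 = 192.72 + 3 = 195.7.
Round up.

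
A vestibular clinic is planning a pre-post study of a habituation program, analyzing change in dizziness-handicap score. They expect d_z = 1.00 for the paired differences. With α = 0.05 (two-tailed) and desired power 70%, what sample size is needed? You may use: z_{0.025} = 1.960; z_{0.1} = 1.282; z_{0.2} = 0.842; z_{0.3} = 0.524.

n = 7 pairs

For a paired (one-sample on differences) test: n = ((z_{α/2} + z_β) / d)².
z_{α/2} + z_β = 1.960 + 0.524 = 2.484.
n = (2.484 / 1.00)² = 2.484² = 6.17.
Round up.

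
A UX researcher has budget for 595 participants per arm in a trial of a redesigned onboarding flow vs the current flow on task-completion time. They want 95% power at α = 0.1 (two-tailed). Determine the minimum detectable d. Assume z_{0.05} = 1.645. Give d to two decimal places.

For two independent groups of n = 595 each: d_min = (z_{α/2} + z_β)·√(2/n).
z-sum = 1.645 + 1.645 = 3.290.
d_min = 3.290 × √(2/595) = 3.290 × 0.0580 = 0.191.

d_min ≈ 0.19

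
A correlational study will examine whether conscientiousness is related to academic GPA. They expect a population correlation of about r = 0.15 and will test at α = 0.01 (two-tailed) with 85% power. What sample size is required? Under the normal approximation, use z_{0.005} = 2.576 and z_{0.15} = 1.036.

Fisher's z: C = ½·ln((1+r)/(1−r)) = ½·ln(1.3529) = 0.1511.
n = ((z_{α/2} + z_β)/C)² + 3.
(2.576 + 1.036) / 0.1511 = 3.612 / 0.1511 = 23.905.
n = 23.905² + 3 = 571.43 + 3 = 574.4.
Round up.

n = 575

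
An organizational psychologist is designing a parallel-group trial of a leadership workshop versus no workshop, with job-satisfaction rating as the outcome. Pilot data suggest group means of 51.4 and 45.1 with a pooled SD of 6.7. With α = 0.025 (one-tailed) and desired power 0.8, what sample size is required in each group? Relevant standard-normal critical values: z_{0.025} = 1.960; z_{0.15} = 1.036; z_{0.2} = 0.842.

Cohen's d = |M₁ − M₂| / SD_pooled = |51.4 − 45.1| / 6.7 = 6.3 / 6.7 = 0.940.
For two independent groups with equal n: n = 2·((z_{α} + z_β) / d)².
z_{α} + z_β = 1.960 + 0.842 = 2.802.
n = 2 × (2.802 / 0.940)² = 2 × 2.981² = 2 × 8.89 = 17.8.
Round up to the next whole participant.

n = 18 per group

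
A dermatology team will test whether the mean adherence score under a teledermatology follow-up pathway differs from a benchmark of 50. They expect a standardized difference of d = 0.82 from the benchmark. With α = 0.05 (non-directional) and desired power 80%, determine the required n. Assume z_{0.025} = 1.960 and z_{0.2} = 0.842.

n = 12

For a one-sample test: n = ((z_{α/2} + z_β) / d)².
z_{α/2} + z_β = 1.960 + 0.842 = 2.802.
n = (2.802 / 0.82)² = 3.417² = 11.68.
Round up.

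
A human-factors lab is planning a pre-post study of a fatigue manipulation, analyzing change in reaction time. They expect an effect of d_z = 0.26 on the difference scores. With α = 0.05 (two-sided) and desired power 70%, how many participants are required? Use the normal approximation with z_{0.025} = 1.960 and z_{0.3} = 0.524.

n = 92 pairs

For a paired (one-sample on differences) test: n = ((z_{α/2} + z_β) / d)².
z_{α/2} + z_β = 1.960 + 0.524 = 2.484.
n = (2.484 / 0.26)² = 9.554² = 91.28.
Round up.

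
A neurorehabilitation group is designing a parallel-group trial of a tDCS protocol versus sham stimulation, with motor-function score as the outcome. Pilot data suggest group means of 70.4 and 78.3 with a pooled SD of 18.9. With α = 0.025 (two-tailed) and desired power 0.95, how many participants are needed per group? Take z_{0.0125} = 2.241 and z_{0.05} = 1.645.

n = 173 per group

Cohen's d = |M₁ − M₂| / SD_pooled = |70.4 − 78.3| / 18.9 = 7.9 / 18.9 = 0.418.
For two independent groups with equal n: n = 2·((z_{α/2} + z_β) / d)².
z_{α/2} + z_β = 2.241 + 1.645 = 3.886.
n = 2 × (3.886 / 0.418)² = 2 × 9.297² = 2 × 86.43 = 172.9.
Round up to the next whole participant.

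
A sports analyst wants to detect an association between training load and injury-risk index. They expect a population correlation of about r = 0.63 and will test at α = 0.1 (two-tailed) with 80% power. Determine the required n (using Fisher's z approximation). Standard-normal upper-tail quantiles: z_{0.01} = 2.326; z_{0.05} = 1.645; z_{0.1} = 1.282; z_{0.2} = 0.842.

n = 15

Fisher's z: C = ½·ln((1+r)/(1−r)) = ½·ln(4.4054) = 0.7414.
n = ((z_{α/2} + z_β)/C)² + 3.
(1.645 + 0.842) / 0.7414 = 2.487 / 0.7414 = 3.354.
n = 3.354² + 3 = 11.25 + 3 = 14.3.
Round up.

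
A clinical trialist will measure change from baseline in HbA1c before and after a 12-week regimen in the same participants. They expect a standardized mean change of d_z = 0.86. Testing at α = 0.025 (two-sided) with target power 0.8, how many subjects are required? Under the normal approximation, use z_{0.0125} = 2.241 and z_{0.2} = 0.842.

n = 13 pairs

For a paired (one-sample on differences) test: n = ((z_{α/2} + z_β) / d)².
z_{α/2} + z_β = 2.241 + 0.842 = 3.083.
n = (3.083 / 0.86)² = 3.585² = 12.85.
Round up.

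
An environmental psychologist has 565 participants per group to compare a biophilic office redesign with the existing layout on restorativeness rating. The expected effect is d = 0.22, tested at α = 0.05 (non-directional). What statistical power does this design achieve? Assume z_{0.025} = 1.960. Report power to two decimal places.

power ≈ 0.96

For two equal groups, power = Φ(d·√(n/2) − z_{α/2}).
d·√(n/2) = 0.22 × √(565/2) = 0.22 × 16.808 = 3.698.
z_β = 3.698 − 1.960 = 1.738.
Power = Φ(1.738) = 0.959.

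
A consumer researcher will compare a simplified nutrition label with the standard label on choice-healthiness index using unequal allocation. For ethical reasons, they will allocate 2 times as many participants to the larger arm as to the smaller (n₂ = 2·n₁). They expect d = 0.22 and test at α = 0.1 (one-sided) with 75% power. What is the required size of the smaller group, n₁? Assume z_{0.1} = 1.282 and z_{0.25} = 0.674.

n₁ = 119

With allocation ratio k = n₂/n₁ = 2, Var(x̄₁−x̄₂) = σ²(1/n₁ + 1/(k·n₁)) = σ²·(k+1)/(k·n₁).
So n₁ = (1 + 1/k)·((z_{α} + z_β)/d)² = 1.500 × (1.956/0.22)².
n₁ = 1.500 × 79.05 = 118.6.
Round up: n₁ = 119, giving n₂ = 2 × 119 = 238.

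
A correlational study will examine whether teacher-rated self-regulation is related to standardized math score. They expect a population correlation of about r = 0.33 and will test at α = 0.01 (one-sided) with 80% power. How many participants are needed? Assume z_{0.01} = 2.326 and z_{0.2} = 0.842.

n = 89

Fisher's z: C = ½·ln((1+r)/(1−r)) = ½·ln(1.9851) = 0.3428.
n = ((z_{α} + z_β)/C)² + 3.
(2.326 + 0.842) / 0.3428 = 3.168 / 0.3428 = 9.242.
n = 9.242² + 3 = 85.41 + 3 = 88.4.
Round up.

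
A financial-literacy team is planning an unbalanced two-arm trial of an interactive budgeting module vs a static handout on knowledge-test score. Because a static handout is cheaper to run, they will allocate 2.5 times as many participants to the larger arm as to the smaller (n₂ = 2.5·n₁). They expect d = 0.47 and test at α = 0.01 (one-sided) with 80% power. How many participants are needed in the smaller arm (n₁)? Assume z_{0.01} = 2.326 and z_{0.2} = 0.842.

n₁ = 64

With allocation ratio k = n₂/n₁ = 2.5, Var(x̄₁−x̄₂) = σ²(1/n₁ + 1/(k·n₁)) = σ²·(k+1)/(k·n₁).
So n₁ = (1 + 1/k)·((z_{α} + z_β)/d)² = 1.400 × (3.168/0.47)².
n₁ = 1.400 × 45.43 = 63.6.
Round up: n₁ = 64, giving n₂ = 2.5 × 64 = 160.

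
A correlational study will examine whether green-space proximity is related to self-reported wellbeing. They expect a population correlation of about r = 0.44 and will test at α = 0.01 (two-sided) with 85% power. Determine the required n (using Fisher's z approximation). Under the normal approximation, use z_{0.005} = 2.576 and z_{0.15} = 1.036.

Fisher's z: C = ½·ln((1+r)/(1−r)) = ½·ln(2.5714) = 0.4722.
n = ((z_{α/2} + z_β)/C)² + 3.
(2.576 + 1.036) / 0.4722 = 3.612 / 0.4722 = 7.649.
n = 7.649² + 3 = 58.51 + 3 = 61.5.
Round up.

n = 62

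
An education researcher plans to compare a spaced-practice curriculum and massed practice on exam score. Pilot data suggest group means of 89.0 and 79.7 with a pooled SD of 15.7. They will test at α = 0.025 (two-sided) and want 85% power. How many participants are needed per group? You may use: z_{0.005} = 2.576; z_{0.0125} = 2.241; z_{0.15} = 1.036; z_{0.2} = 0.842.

Cohen's d = |M₁ − M₂| / SD_pooled = |89.0 − 79.7| / 15.7 = 9.3 / 15.7 = 0.592.
For two independent groups with equal n: n = 2·((z_{α/2} + z_β) / d)².
z_{α/2} + z_β = 2.241 + 1.036 = 3.277.
n = 2 × (3.277 / 0.592)² = 2 × 5.535² = 2 × 30.64 = 61.3.
Round up to the next whole participant.

n = 62 per group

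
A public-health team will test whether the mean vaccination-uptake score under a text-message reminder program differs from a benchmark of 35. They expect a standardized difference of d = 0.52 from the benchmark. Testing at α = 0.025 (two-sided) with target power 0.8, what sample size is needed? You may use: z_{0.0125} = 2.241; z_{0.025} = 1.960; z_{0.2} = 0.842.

n = 36

For a one-sample test: n = ((z_{α/2} + z_β) / d)².
z_{α/2} + z_β = 2.241 + 0.842 = 3.083.
n = (3.083 / 0.52)² = 5.929² = 35.15.
Round up.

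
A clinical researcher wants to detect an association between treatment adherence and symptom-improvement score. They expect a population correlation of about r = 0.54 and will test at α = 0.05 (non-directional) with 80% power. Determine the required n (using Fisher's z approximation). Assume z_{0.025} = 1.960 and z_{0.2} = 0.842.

Fisher's z: C = ½·ln((1+r)/(1−r)) = ½·ln(3.3478) = 0.6042.
n = ((z_{α/2} + z_β)/C)² + 3.
(1.960 + 0.842) / 0.6042 = 2.802 / 0.6042 = 4.638.
n = 4.638² + 3 = 21.51 + 3 = 24.5.
Round up.

n = 25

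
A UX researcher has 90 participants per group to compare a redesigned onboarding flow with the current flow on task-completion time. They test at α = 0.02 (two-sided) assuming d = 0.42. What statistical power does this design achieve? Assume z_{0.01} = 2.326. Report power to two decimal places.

power ≈ 0.69

For two equal groups, power = Φ(d·√(n/2) − z_{α/2}).
d·√(n/2) = 0.42 × √(90/2) = 0.42 × 6.708 = 2.817.
z_β = 2.817 − 2.326 = 0.491.
Power = Φ(0.491) = 0.688.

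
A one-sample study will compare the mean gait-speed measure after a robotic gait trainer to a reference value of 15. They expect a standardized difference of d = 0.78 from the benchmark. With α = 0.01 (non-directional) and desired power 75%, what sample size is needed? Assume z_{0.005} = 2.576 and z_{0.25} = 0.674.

For a one-sample test: n = ((z_{α/2} + z_β) / d)².
z_{α/2} + z_β = 2.576 + 0.674 = 3.250.
n = (3.250 / 0.78)² = 4.167² = 17.36.
Round up.

n = 18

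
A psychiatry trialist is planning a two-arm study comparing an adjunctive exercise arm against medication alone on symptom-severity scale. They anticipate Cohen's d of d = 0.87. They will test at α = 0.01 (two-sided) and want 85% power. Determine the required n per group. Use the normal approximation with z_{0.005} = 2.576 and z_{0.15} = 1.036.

For two independent groups with equal n: n = 2·((z_{α/2} + z_β) / d)².
z_{α/2} + z_β = 2.576 + 1.036 = 3.612.
n = 2 × (3.612 / 0.87)² = 2 × 4.152² = 2 × 17.24 = 34.5.
Round up to the next whole participant.

n = 35 per group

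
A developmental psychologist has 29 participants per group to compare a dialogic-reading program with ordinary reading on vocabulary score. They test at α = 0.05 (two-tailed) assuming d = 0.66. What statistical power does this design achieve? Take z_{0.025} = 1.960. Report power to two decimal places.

power ≈ 0.71

For two equal groups, power = Φ(d·√(n/2) − z_{α/2}).
d·√(n/2) = 0.66 × √(29/2) = 0.66 × 3.808 = 2.513.
z_β = 2.513 − 1.960 = 0.553.
Power = Φ(0.553) = 0.710.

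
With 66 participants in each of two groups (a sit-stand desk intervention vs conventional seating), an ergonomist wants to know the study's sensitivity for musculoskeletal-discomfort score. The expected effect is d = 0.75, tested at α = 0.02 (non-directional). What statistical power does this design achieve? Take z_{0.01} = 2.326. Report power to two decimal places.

power ≈ 0.98

For two equal groups, power = Φ(d·√(n/2) − z_{α/2}).
d·√(n/2) = 0.75 × √(66/2) = 0.75 × 5.745 = 4.308.
z_β = 4.308 − 2.326 = 1.982.
Power = Φ(1.982) = 0.976.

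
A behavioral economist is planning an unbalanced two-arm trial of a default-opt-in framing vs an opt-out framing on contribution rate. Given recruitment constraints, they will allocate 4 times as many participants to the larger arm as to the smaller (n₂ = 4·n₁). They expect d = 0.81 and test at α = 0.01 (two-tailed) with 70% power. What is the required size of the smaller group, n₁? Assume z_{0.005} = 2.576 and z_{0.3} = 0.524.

n₁ = 19

With allocation ratio k = n₂/n₁ = 4, Var(x̄₁−x̄₂) = σ²(1/n₁ + 1/(k·n₁)) = σ²·(k+1)/(k·n₁).
So n₁ = (1 + 1/k)·((z_{α/2} + z_β)/d)² = 1.250 × (3.100/0.81)².
n₁ = 1.250 × 14.65 = 18.3.
Round up: n₁ = 19, giving n₂ = 4 × 19 = 76.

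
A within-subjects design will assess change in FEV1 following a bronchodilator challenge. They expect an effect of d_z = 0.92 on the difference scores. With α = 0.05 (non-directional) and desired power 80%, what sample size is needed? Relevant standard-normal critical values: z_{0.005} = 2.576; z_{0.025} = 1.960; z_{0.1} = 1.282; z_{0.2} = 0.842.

n = 10 pairs

For a paired (one-sample on differences) test: n = ((z_{α/2} + z_β) / d)².
z_{α/2} + z_β = 1.960 + 0.842 = 2.802.
n = (2.802 / 0.92)² = 3.046² = 9.28.
Round up.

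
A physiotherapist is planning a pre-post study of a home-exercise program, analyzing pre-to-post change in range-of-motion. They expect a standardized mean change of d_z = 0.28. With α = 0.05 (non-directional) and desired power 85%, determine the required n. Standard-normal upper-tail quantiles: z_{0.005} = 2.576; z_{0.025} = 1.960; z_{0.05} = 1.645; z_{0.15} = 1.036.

n = 115 pairs

For a paired (one-sample on differences) test: n = ((z_{α/2} + z_β) / d)².
z_{α/2} + z_β = 1.960 + 1.036 = 2.996.
n = (2.996 / 0.28)² = 10.700² = 114.49.
Round up.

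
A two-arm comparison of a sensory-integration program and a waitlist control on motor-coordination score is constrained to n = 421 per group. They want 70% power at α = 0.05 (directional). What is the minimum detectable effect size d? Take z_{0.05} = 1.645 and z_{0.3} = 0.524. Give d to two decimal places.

For two independent groups of n = 421 each: d_min = (z_{α} + z_β)·√(2/n).
z-sum = 1.645 + 0.524 = 2.169.
d_min = 2.169 × √(2/421) = 2.169 × 0.0689 = 0.149.

d_min ≈ 0.15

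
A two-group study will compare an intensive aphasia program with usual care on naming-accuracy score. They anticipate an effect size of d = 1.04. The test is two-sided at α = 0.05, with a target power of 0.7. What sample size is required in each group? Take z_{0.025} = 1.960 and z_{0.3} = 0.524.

n = 12 per group

For two independent groups with equal n: n = 2·((z_{α/2} + z_β) / d)².
z_{α/2} + z_β = 1.960 + 0.524 = 2.484.
n = 2 × (2.484 / 1.04)² = 2 × 2.388² = 2 × 5.70 = 11.4.
Round up to the next whole participant.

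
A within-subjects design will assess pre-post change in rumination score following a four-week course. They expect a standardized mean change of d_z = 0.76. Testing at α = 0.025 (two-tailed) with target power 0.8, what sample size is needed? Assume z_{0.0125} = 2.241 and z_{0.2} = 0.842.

n = 17 pairs

For a paired (one-sample on differences) test: n = ((z_{α/2} + z_β) / d)².
z_{α/2} + z_β = 2.241 + 0.842 = 3.083.
n = (3.083 / 0.76)² = 4.057² = 16.46.
Round up.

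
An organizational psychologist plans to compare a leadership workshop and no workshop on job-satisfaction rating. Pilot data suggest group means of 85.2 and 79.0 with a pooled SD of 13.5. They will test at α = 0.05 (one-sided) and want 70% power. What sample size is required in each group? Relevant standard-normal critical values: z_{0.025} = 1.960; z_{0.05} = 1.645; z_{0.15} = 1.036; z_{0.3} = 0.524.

n = 45 per group

Cohen's d = |M₁ − M₂| / SD_pooled = |85.2 − 79.0| / 13.5 = 6.2 / 13.5 = 0.459.
For two independent groups with equal n: n = 2·((z_{α} + z_β) / d)².
z_{α} + z_β = 1.645 + 0.524 = 2.169.
n = 2 × (2.169 / 0.459)² = 2 × 4.725² = 2 × 22.33 = 44.7.
Round up to the next whole participant.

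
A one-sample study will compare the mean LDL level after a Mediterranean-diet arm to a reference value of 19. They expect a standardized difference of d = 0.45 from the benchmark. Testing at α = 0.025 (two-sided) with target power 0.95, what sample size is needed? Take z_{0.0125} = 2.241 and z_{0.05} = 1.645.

For a one-sample test: n = ((z_{α/2} + z_β) / d)².
z_{α/2} + z_β = 2.241 + 1.645 = 3.886.
n = (3.886 / 0.45)² = 8.636² = 74.57.
Round up.

n = 75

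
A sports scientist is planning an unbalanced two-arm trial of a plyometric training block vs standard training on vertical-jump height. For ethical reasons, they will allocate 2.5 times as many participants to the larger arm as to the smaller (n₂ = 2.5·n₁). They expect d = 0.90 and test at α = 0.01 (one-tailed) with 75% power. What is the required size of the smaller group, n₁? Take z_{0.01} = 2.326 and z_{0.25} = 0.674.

n₁ = 16

With allocation ratio k = n₂/n₁ = 2.5, Var(x̄₁−x̄₂) = σ²(1/n₁ + 1/(k·n₁)) = σ²·(k+1)/(k·n₁).
So n₁ = (1 + 1/k)·((z_{α} + z_β)/d)² = 1.400 × (3.000/0.90)².
n₁ = 1.400 × 11.11 = 15.6.
Round up: n₁ = 16, giving n₂ = 2.5 × 16 = 40.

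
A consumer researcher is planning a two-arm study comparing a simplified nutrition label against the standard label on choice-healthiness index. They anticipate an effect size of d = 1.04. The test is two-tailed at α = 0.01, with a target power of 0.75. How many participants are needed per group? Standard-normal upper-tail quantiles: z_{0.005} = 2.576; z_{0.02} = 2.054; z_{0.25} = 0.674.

For two independent groups with equal n: n = 2·((z_{α/2} + z_β) / d)².
z_{α/2} + z_β = 2.576 + 0.674 = 3.250.
n = 2 × (3.250 / 1.04)² = 2 × 3.125² = 2 × 9.77 = 19.5.
Round up to the next whole participant.

n = 20 per group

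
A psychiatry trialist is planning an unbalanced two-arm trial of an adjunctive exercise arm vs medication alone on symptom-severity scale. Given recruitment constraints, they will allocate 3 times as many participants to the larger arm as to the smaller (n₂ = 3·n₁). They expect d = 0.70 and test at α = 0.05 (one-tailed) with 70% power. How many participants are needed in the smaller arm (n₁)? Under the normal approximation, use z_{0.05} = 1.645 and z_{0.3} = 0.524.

With allocation ratio k = n₂/n₁ = 3, Var(x̄₁−x̄₂) = σ²(1/n₁ + 1/(k·n₁)) = σ²·(k+1)/(k·n₁).
So n₁ = (1 + 1/k)·((z_{α} + z_β)/d)² = 1.333 × (2.169/0.70)².
n₁ = 1.333 × 9.60 = 12.8.
Round up: n₁ = 13, giving n₂ = 3 × 13 = 39.

n₁ = 13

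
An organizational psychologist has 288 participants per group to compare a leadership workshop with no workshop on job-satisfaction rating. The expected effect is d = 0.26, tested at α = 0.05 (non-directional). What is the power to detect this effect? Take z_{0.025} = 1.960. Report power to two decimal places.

For two equal groups, power = Φ(d·√(n/2) − z_{α/2}).
d·√(n/2) = 0.26 × √(288/2) = 0.26 × 12.000 = 3.120.
z_β = 3.120 − 1.960 = 1.160.
Power = Φ(1.160) = 0.877.

power ≈ 0.88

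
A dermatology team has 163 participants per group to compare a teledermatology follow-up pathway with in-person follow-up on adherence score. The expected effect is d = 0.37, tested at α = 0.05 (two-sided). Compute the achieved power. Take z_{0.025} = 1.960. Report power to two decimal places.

For two equal groups, power = Φ(d·√(n/2) − z_{α/2}).
d·√(n/2) = 0.37 × √(163/2) = 0.37 × 9.028 = 3.340.
z_β = 3.340 − 1.960 = 1.380.
Power = Φ(1.380) = 0.916.

power ≈ 0.92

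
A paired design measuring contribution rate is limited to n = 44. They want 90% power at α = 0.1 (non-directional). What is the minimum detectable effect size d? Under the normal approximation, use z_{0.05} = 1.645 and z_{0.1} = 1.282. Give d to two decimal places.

For a single sample (or paired design) of n = 44: d_min = (z_{α/2} + z_β)/√n.
z-sum = 1.645 + 1.282 = 2.927.
d_min = 2.927 / √44 = 2.927 / 6.633 = 0.441.

d_min ≈ 0.44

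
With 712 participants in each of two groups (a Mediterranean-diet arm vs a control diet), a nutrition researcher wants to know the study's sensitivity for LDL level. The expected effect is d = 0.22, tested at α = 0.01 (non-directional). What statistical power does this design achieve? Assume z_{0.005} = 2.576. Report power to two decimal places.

power ≈ 0.94

For two equal groups, power = Φ(d·√(n/2) − z_{α/2}).
d·√(n/2) = 0.22 × √(712/2) = 0.22 × 18.868 = 4.151.
z_β = 4.151 − 2.576 = 1.575.
Power = Φ(1.575) = 0.942.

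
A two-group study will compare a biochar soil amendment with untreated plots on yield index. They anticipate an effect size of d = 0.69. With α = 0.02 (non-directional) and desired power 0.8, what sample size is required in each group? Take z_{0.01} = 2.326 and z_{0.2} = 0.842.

For two independent groups with equal n: n = 2·((z_{α/2} + z_β) / d)².
z_{α/2} + z_β = 2.326 + 0.842 = 3.168.
n = 2 × (3.168 / 0.69)² = 2 × 4.591² = 2 × 21.08 = 42.2.
Round up to the next whole participant.

n = 43 per group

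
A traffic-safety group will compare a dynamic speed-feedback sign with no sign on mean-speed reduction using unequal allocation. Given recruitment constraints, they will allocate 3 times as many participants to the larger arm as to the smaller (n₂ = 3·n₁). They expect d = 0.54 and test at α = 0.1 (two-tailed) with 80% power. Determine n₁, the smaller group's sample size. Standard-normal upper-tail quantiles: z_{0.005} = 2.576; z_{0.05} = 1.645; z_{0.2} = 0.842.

With allocation ratio k = n₂/n₁ = 3, Var(x̄₁−x̄₂) = σ²(1/n₁ + 1/(k·n₁)) = σ²·(k+1)/(k·n₁).
So n₁ = (1 + 1/k)·((z_{α/2} + z_β)/d)² = 1.333 × (2.487/0.54)².
n₁ = 1.333 × 21.21 = 28.3.
Round up: n₁ = 29, giving n₂ = 3 × 29 = 87.

n₁ = 29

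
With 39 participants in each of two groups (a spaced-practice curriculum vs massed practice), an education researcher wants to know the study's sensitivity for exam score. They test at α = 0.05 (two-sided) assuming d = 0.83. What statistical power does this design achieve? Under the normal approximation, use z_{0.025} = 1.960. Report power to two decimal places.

For two equal groups, power = Φ(d·√(n/2) − z_{α/2}).
d·√(n/2) = 0.83 × √(39/2) = 0.83 × 4.416 = 3.665.
z_β = 3.665 − 1.960 = 1.705.
Power = Φ(1.705) = 0.956.

power ≈ 0.96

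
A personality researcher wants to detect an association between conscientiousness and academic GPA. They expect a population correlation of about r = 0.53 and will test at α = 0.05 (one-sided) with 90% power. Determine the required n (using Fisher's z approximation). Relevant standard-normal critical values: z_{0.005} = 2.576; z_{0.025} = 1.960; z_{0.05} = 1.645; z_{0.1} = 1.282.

Fisher's z: C = ½·ln((1+r)/(1−r)) = ½·ln(3.2553) = 0.5901.
n = ((z_{α} + z_β)/C)² + 3.
(1.645 + 1.282) / 0.5901 = 2.927 / 0.5901 = 4.960.
n = 4.960² + 3 = 24.60 + 3 = 27.6.
Round up.

n = 28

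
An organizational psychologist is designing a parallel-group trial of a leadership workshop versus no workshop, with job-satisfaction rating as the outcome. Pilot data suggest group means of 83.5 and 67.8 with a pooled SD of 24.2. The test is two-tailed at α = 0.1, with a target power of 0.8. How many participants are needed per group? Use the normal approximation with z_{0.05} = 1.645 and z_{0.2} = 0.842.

n = 30 per group

Cohen's d = |M₁ − M₂| / SD_pooled = |83.5 − 67.8| / 24.2 = 15.7 / 24.2 = 0.649.
For two independent groups with equal n: n = 2·((z_{α/2} + z_β) / d)².
z_{α/2} + z_β = 1.645 + 0.842 = 2.487.
n = 2 × (2.487 / 0.649)² = 2 × 3.832² = 2 × 14.68 = 29.4.
Round up to the next whole participant.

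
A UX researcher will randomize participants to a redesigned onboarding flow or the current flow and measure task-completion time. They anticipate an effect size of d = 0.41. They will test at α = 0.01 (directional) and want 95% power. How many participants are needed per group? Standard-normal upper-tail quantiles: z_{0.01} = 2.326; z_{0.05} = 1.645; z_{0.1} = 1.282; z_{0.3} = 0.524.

n = 188 per group

For two independent groups with equal n: n = 2·((z_{α} + z_β) / d)².
z_{α} + z_β = 2.326 + 1.645 = 3.971.
n = 2 × (3.971 / 0.41)² = 2 × 9.685² = 2 × 93.81 = 187.6.
Round up to the next whole participant.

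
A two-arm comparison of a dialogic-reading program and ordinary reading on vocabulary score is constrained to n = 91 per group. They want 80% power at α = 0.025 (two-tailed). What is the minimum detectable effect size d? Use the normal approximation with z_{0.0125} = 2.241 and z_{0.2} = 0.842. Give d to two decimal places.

For two independent groups of n = 91 each: d_min = (z_{α/2} + z_β)·√(2/n).
z-sum = 2.241 + 0.842 = 3.083.
d_min = 3.083 × √(2/91) = 3.083 × 0.1482 = 0.457.

d_min ≈ 0.46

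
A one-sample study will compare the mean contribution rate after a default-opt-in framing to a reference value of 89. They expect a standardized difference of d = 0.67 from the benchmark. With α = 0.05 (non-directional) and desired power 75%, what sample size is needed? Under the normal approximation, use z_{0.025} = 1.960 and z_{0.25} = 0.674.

n = 16

For a one-sample test: n = ((z_{α/2} + z_β) / d)².
z_{α/2} + z_β = 1.960 + 0.674 = 2.634.
n = (2.634 / 0.67)² = 3.931² = 15.46.
Round up.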